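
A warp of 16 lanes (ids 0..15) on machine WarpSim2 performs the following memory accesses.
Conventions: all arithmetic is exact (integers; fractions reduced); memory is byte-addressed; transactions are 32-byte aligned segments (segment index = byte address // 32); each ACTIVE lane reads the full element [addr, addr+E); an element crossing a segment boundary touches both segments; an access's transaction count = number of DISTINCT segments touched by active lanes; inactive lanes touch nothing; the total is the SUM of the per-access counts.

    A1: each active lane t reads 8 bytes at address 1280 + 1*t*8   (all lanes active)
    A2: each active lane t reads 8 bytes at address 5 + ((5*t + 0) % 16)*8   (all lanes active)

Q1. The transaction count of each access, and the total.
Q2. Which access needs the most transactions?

A1: 4 transactions
A2: 5 transactions

Answer: 4,5; total 9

Answer: A2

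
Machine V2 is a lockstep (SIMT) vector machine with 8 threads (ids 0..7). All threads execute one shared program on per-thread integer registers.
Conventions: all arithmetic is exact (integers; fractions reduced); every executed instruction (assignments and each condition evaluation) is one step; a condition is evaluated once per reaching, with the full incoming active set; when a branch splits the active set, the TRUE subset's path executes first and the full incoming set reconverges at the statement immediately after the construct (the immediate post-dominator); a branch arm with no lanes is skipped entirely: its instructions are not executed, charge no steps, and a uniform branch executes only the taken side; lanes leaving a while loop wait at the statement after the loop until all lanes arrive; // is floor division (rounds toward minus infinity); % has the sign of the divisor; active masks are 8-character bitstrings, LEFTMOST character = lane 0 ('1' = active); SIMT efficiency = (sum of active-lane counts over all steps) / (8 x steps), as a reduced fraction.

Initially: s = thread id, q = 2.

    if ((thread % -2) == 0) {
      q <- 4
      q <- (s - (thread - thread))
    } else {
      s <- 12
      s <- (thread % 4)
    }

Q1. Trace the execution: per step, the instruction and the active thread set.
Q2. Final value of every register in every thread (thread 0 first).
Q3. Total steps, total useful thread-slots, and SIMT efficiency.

step 0: eval ((thread % -2) == 0)    11111111
step 1: q <- 4                       10101010
step 2: q <- (s - (thread - thread)) 10101010
step 3: s <- 12                      01010101
step 4: s <- (thread % 4)            01010101

Answer: 5 steps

s: 0,1,2,3,4,1,6,3
q: 0,2,2,2,4,2,6,2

steps = 5; useful = 24; efficiency = 24/40 = 3/5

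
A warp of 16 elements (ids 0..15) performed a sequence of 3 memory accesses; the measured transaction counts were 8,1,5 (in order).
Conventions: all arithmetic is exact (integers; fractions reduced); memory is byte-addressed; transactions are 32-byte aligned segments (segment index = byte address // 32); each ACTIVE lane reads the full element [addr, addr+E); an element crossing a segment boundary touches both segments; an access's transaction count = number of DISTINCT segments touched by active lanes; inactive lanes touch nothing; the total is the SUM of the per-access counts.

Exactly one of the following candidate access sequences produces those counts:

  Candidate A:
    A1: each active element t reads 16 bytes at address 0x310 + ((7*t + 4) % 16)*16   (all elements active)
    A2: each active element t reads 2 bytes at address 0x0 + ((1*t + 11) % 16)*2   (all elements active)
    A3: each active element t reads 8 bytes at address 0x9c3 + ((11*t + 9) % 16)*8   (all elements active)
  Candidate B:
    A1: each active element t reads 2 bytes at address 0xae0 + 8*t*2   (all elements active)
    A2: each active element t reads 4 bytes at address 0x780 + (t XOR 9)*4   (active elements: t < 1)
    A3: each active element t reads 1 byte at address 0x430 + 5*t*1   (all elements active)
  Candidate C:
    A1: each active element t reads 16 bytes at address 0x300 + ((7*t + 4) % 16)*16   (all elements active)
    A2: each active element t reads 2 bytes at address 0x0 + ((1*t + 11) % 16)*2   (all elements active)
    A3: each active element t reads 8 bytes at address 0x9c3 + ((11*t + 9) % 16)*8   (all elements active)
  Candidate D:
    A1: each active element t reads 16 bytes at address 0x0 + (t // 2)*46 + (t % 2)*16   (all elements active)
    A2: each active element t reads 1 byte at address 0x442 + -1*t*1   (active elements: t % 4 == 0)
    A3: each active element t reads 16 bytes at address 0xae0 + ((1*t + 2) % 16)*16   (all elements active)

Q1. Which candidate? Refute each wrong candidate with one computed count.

A: A1 gives 9 transactions, not 8
B: A3 gives 3 transactions, not 5
D: A1 gives 12 transactions, not 8
C: all counts match (8,1,5)

Answer: C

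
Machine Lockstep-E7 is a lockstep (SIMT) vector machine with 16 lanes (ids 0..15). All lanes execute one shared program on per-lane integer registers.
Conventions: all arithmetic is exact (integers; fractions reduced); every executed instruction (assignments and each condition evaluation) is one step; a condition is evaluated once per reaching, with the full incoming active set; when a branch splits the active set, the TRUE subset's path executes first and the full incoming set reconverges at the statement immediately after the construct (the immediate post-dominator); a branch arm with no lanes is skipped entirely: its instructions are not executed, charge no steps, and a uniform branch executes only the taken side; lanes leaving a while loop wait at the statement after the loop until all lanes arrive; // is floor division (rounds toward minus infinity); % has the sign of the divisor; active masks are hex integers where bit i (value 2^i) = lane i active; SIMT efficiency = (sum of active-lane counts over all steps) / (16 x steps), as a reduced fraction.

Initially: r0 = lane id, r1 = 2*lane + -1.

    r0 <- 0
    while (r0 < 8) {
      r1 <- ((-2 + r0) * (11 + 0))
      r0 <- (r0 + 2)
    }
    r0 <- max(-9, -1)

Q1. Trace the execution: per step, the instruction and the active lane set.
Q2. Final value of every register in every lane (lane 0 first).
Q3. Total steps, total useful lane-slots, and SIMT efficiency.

step 0: r0 <- 0                      0xffff
step 1: eval (r0 < 8)                0xffff
step 2: r1 <- ((-2 + r0) * (11 + 0)) 0xffff
step 3: r0 <- (r0 + 2)               0xffff
step 4: eval (r0 < 8)                0xffff
step 5: r1 <- ((-2 + r0) * (11 + 0)) 0xffff
step 6: r0 <- (r0 + 2)               0xffff
step 7: eval (r0 < 8)                0xffff
step 8: r1 <- ((-2 + r0) * (11 + 0)) 0xffff
step 9: r0 <- (r0 + 2)               0xffff
step 10: eval (r0 < 8)                0xffff
step 11: r1 <- ((-2 + r0) * (11 + 0)) 0xffff
step 12: r0 <- (r0 + 2)               0xffff
step 13: eval (r0 < 8)                0xffff
step 14: r0 <- max(-9, -1)            0xffff

Answer: 15 steps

r0: -1,-1,-1,-1,-1,-1,-1,-1,-1,-1,-1,-1,-1,-1,-1,-1
r1: 44,44,44,44,44,44,44,44,44,44,44,44,44,44,44,44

steps = 15; useful = 240; efficiency = 240/240 = 1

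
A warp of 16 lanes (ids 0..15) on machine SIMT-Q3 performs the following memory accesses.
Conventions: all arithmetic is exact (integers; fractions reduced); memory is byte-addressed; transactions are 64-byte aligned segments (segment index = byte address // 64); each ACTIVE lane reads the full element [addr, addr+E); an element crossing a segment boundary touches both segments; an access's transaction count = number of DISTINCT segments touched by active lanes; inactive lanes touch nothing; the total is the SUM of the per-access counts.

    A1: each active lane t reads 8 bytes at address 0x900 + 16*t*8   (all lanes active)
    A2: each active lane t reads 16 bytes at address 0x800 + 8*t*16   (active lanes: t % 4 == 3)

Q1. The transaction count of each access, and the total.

A1: 16 transactions
A2: 4 transactions

Answer: 16,4; total 20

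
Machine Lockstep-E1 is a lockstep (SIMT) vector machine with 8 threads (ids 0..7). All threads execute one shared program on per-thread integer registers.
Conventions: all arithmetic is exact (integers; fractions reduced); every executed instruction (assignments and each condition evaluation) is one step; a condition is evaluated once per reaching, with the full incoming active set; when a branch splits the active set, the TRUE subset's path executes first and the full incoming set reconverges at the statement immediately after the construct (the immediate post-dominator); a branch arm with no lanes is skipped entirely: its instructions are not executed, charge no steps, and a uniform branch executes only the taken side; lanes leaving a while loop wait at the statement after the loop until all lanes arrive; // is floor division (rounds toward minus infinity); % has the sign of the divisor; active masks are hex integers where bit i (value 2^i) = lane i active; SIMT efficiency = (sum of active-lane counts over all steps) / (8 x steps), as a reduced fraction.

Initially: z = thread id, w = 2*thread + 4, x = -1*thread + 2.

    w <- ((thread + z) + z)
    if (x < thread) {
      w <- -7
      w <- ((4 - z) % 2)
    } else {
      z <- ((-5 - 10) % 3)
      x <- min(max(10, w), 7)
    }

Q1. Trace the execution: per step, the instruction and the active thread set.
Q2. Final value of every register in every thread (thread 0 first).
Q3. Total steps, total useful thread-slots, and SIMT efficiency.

step 0: w <- ((thread + z) + z)      0xff
step 1: eval (x < thread)            0xff
step 2: w <- -7                      0xfc
step 3: w <- ((4 - z) % 2)           0xfc
step 4: z <- ((-5 - 10) % 3)         0x03
step 5: x <- min(max(10, w), 7)      0x03

Answer: 6 steps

z: 0,0,2,3,4,5,6,7
w: 0,3,0,1,0,1,0,1
x: 7,7,0,-1,-2,-3,-4,-5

steps = 6; useful = 32; efficiency = 32/48 = 2/3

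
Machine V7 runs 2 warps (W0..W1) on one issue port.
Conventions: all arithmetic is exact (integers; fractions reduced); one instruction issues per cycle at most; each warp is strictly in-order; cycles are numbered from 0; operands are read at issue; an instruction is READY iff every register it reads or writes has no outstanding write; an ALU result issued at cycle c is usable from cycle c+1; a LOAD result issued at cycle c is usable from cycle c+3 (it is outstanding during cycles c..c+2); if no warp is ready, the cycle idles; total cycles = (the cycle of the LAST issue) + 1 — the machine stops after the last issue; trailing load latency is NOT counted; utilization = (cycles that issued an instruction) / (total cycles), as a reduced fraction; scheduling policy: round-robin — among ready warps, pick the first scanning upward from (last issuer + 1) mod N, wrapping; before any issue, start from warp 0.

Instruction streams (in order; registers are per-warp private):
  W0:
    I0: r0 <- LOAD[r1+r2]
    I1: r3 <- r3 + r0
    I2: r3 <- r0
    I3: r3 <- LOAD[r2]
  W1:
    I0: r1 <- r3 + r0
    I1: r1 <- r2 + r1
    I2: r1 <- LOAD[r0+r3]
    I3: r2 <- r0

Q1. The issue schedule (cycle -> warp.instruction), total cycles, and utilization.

cycle 0: W0.I0
cycle 1: W1.I0
cycle 2: W1.I1
cycle 3: W0.I1
cycle 4: W1.I2
cycle 5: W0.I2
cycle 6: W1.I3
cycle 7: W0.I3

Answer: 8 cycles, utilization 1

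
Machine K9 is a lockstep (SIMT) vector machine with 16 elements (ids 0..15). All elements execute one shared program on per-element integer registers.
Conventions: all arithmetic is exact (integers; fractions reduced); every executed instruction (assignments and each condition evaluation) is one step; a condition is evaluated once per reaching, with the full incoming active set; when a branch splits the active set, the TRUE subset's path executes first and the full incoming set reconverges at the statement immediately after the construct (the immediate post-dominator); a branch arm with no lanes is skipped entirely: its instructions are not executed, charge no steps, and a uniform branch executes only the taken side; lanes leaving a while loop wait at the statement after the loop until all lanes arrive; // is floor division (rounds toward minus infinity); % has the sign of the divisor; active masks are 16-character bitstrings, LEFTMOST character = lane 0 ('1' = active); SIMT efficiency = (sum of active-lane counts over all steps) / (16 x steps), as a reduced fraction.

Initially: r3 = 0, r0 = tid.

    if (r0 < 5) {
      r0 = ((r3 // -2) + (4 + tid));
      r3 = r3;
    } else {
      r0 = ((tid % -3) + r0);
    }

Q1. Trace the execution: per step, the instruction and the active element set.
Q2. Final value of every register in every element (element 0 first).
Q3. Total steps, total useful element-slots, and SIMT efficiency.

step 0: eval (r0 < 5)                1111111111111111
step 1: r0 <- ((r3 // -2) + (4 + tid)) 1111100000000000
step 2: r3 <- r3                     1111100000000000
step 3: r0 <- ((tid % -3) + r0)      0000011111111111

Answer: 4 steps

r3: 0,0,0,0,0,0,0,0,0,0,0,0,0,0,0,0
r0: 4,5,6,7,8,4,6,5,7,9,8,10,12,11,13,15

steps = 4; useful = 37; efficiency = 37/64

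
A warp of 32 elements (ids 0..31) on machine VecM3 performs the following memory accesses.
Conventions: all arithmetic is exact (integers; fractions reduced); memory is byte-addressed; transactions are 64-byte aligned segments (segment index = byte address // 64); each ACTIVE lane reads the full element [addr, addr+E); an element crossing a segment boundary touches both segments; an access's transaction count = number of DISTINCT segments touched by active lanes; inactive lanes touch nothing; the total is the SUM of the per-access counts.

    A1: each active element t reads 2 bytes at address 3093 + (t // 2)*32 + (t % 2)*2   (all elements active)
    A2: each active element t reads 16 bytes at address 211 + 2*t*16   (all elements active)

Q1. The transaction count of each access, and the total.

A1: 8 transactions
A2: 17 transactions

Answer: 8,17; total 25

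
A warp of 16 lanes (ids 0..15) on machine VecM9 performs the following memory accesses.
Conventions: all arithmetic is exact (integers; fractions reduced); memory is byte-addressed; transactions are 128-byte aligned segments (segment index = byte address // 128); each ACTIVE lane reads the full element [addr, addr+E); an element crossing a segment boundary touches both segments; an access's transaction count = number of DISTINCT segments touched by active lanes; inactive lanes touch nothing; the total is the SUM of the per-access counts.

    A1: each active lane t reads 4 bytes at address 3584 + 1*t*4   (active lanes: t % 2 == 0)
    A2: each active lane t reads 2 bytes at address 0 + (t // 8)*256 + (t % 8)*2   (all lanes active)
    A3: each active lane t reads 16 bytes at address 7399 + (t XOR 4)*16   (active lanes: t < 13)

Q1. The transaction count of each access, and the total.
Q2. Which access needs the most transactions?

A1: 1 transaction
A2: 2 transactions
A3: 3 transactions

Answer: 1,2,3; total 6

Answer: A3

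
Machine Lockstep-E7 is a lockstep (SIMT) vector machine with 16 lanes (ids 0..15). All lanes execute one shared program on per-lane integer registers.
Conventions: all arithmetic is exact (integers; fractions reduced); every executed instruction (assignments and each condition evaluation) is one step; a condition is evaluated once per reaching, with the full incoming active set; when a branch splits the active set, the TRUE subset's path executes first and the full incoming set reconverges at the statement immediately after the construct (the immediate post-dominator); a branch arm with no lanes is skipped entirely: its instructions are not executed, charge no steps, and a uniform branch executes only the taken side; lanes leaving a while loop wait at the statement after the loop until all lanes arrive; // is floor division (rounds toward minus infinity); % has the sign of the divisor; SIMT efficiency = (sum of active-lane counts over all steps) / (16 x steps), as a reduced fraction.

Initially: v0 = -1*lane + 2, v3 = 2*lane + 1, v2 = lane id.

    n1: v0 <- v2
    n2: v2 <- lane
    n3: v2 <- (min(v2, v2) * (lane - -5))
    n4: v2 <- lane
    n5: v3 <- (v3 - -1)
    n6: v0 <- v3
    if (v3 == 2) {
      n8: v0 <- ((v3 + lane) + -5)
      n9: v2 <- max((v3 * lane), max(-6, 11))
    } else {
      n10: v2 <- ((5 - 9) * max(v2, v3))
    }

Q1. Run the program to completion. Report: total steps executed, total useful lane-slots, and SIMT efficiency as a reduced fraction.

Answer: 10 steps, 129 useful, 129/160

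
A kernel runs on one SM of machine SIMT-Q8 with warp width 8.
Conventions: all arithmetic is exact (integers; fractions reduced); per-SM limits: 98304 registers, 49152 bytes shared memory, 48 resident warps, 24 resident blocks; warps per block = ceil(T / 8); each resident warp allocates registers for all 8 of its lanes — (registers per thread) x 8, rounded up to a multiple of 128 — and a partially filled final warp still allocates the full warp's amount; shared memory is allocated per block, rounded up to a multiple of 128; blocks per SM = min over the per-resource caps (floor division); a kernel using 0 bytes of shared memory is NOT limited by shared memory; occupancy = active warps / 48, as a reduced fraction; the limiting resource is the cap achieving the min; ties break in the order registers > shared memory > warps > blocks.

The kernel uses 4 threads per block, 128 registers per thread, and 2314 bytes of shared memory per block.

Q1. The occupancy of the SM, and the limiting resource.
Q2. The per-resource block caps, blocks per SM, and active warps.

Answer: occupancy 5/12, limited by shared memory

registers: 96 blocks
shared memory: 20 blocks
warps: 48 blocks
blocks: 24 blocks

Answer: 20 blocks, 20 active warps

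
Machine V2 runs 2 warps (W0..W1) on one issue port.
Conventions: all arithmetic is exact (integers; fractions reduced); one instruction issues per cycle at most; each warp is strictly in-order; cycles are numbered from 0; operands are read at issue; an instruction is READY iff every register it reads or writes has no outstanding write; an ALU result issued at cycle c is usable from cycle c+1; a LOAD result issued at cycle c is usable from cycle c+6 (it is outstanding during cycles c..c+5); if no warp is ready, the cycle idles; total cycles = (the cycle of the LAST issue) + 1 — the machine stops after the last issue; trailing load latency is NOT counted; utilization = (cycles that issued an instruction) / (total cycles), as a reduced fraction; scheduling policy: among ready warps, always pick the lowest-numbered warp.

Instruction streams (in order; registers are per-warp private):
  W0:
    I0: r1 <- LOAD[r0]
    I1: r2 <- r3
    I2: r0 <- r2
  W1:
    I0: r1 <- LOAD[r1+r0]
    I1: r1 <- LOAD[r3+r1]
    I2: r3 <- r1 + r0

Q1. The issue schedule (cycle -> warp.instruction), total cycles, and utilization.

cycle 0: W0.I0
cycle 1: W0.I1
cycle 2: W0.I2
cycle 3: W1.I0
cycle 4: idle
cycle 5: idle
cycle 6: idle
cycle 7: idle
cycle 8: idle
cycle 9: W1.I1
cycle 10: idle
cycle 11: idle
cycle 12: idle
cycle 13: idle
cycle 14: idle
cycle 15: W1.I2

Answer: 16 cycles, utilization 3/8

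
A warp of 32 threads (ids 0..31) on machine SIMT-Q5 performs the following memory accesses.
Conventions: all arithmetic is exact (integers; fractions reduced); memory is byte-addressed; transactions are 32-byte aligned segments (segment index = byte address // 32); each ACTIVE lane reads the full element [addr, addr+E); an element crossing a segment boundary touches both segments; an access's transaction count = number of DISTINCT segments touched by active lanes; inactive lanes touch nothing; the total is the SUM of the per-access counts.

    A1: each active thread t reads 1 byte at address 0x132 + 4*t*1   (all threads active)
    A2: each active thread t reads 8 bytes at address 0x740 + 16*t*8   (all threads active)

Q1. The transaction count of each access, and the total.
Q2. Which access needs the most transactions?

A1: 5 transactions
A2: 32 transactions

Answer: 5,32; total 37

Answer: A2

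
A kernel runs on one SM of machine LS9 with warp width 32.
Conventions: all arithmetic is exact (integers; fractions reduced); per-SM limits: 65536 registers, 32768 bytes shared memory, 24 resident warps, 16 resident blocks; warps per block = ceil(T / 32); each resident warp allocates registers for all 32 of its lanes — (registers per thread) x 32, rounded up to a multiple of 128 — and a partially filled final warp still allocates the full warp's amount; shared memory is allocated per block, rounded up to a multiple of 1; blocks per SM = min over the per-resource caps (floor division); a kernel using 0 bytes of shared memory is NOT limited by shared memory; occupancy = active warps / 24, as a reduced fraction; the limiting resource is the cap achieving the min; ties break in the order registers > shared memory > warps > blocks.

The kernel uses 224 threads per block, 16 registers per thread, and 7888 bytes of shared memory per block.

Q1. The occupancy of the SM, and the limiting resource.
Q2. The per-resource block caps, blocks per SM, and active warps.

Answer: occupancy 7/8, limited by warps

registers: 18 blocks
shared memory: 4 blocks
warps: 3 blocks
blocks: 16 blocks

Answer: 3 blocks, 21 active warps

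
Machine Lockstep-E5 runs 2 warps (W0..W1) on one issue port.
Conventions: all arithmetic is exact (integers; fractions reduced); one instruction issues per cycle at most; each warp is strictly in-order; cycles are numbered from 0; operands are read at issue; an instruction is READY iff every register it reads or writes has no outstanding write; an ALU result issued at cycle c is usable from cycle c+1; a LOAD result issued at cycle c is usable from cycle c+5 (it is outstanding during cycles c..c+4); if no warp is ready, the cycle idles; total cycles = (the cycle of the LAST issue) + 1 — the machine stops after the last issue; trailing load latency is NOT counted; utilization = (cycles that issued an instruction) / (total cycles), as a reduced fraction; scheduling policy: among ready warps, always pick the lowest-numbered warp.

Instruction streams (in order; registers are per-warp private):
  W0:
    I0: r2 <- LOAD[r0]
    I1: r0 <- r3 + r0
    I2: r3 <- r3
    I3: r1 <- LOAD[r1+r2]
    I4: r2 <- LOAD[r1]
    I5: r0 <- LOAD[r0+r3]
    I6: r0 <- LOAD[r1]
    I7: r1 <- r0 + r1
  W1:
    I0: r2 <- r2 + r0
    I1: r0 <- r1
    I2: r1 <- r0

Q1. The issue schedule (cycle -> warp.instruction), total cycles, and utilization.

cycle 0: W0.I0
cycle 1: W0.I1
cycle 2: W0.I2
cycle 3: W1.I0
cycle 4: W1.I1
cycle 5: W0.I3
cycle 6: W1.I2
cycle 7: idle
cycle 8: idle
cycle 9: idle
cycle 10: W0.I4
cycle 11: W0.I5
cycle 12: idle
cycle 13: idle
cycle 14: idle
cycle 15: idle
cycle 16: W0.I6
cycle 17: idle
cycle 18: idle
cycle 19: idle
cycle 20: idle
cycle 21: W0.I7

Answer: 22 cycles, utilization 1/2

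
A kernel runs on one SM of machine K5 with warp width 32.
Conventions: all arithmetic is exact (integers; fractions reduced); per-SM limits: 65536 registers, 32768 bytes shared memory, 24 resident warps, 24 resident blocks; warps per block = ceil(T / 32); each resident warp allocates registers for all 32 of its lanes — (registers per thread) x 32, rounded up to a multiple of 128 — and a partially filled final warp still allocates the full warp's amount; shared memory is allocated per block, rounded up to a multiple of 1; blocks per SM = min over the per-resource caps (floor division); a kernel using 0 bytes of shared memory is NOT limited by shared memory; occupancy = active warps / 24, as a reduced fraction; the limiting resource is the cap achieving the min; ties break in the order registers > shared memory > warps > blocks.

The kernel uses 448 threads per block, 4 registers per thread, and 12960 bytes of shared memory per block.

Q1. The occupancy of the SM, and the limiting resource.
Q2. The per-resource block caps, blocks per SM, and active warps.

Answer: occupancy 7/12, limited by warps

registers: 36 blocks
shared memory: 2 blocks
warps: 1 block
blocks: 24 blocks

Answer: 1 block, 14 active warps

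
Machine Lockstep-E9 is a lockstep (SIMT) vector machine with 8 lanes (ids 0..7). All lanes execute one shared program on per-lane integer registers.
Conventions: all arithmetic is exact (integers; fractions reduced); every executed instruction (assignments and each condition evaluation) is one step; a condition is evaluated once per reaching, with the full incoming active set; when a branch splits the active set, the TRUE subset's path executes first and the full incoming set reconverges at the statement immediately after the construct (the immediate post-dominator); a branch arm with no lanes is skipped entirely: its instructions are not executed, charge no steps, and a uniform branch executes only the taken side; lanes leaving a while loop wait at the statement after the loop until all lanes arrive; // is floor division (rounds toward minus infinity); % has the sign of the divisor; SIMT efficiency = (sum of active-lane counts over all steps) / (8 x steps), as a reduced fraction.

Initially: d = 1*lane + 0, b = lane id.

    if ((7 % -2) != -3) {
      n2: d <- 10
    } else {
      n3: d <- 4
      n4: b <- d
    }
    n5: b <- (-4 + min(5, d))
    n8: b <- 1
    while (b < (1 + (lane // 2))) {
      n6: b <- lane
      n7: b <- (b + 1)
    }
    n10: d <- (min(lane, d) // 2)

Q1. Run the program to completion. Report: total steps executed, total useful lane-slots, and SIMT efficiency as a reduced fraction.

Answer: 9 steps, 66 useful, 11/12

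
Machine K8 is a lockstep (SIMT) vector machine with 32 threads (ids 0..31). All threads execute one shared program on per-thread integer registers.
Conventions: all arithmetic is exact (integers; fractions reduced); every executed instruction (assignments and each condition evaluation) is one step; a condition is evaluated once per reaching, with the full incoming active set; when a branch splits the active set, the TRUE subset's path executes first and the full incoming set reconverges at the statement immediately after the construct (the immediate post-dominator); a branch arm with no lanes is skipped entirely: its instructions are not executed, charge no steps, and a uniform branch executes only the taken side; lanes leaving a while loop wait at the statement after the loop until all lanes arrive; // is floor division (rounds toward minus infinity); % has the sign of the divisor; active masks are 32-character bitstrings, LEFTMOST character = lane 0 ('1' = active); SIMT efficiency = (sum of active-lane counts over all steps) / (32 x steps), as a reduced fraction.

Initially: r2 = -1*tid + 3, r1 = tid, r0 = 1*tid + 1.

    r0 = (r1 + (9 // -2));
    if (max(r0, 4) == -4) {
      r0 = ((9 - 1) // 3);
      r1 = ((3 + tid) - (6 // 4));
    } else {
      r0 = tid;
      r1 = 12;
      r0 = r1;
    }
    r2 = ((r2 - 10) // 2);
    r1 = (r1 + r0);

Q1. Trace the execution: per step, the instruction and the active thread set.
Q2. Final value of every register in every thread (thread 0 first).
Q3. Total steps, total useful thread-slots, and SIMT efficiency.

step 0: r0 <- (r1 + (9 // -2))       11111111111111111111111111111111
step 1: eval (max(r0, 4) == -4)      11111111111111111111111111111111
step 2: r0 <- tid                    11111111111111111111111111111111
step 3: r1 <- 12                     11111111111111111111111111111111
step 4: r0 <- r1                     11111111111111111111111111111111
step 5: r2 <- ((r2 - 10) // 2)       11111111111111111111111111111111
step 6: r1 <- (r1 + r0)              11111111111111111111111111111111

Answer: 7 steps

r2: -4,-4,-5,-5,-6,-6,-7,-7,-8,-8,-9,-9,-10,-10,-11,-11,-12,-12,-13,-13,-14,-14,-15,-15,-16,-16,-17,-17,-18,-18,-19,-19
r1: 24,24,24,24,24,24,24,24,24,24,24,24,24,24,24,24,24,24,24,24,24,24,24,24,24,24,24,24,24,24,24,24
r0: 12,12,12,12,12,12,12,12,12,12,12,12,12,12,12,12,12,12,12,12,12,12,12,12,12,12,12,12,12,12,12,12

steps = 7; useful = 224; efficiency = 224/224 = 1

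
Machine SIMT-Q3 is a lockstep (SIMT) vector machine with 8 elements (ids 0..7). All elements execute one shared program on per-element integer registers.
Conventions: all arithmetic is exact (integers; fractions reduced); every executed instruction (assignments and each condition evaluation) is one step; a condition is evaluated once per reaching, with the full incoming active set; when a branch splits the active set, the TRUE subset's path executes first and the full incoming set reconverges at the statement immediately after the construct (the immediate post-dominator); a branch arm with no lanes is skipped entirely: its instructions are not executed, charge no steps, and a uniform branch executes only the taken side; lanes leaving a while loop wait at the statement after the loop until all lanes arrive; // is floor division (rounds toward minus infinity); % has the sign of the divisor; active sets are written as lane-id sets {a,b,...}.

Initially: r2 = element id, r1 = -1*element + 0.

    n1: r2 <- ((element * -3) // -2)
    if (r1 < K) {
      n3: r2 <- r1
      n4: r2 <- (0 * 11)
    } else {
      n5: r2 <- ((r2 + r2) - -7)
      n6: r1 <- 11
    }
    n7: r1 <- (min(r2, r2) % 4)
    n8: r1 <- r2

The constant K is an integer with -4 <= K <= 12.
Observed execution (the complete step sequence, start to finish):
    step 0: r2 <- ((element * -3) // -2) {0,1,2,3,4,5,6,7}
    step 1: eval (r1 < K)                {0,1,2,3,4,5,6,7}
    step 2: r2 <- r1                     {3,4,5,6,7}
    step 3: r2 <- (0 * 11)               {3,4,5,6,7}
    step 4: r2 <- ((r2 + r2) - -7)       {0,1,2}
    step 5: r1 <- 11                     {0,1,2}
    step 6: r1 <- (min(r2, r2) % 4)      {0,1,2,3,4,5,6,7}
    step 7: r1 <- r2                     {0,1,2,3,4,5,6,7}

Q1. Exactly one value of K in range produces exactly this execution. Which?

Answer: K = -2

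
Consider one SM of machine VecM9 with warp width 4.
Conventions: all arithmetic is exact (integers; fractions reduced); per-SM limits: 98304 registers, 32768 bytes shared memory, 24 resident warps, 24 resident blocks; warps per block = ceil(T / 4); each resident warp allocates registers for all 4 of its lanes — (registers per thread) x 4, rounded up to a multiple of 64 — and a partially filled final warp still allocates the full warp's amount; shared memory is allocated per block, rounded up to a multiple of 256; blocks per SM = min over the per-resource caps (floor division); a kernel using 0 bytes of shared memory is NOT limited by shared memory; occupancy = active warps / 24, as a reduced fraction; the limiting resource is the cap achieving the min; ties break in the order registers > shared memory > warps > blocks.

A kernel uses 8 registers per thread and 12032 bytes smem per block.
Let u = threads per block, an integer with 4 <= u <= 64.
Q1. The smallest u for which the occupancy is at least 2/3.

Answer: u = 29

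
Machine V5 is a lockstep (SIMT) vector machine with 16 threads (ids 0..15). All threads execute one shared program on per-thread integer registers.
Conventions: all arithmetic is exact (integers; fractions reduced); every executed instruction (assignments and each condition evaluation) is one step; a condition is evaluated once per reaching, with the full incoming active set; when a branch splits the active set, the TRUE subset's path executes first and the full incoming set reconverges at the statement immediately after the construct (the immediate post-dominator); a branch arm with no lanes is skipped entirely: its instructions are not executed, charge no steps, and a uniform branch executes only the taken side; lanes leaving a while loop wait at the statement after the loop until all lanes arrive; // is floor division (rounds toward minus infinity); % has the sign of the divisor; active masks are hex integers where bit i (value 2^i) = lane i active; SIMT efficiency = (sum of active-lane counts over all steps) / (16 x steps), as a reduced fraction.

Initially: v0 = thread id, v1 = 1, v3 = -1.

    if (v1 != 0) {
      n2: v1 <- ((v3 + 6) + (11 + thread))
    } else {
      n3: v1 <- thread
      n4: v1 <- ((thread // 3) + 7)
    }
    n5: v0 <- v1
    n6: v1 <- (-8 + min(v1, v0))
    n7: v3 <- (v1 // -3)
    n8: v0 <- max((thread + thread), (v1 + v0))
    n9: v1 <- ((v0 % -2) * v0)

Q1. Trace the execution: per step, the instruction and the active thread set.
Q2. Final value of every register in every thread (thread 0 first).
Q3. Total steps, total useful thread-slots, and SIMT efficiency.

step 0: eval (v1 != 0)               0xffff
step 1: v1 <- ((v3 + 6) + (11 + thread)) 0xffff
step 2: v0 <- v1                     0xffff
step 3: v1 <- (-8 + min(v1, v0))     0xffff
step 4: v3 <- (v1 // -3)             0xffff
step 5: v0 <- max((thread + thread), (v1 + v0)) 0xffff
step 6: v1 <- ((v0 % -2) * v0)       0xffff

Answer: 7 steps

v0: 24,26,28,30,32,34,36,38,40,42,44,46,48,50,52,54
v1: 0,0,0,0,0,0,0,0,0,0,0,0,0,0,0,0
v3: -3,-3,-4,-4,-4,-5,-5,-5,-6,-6,-6,-7,-7,-7,-8,-8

steps = 7; useful = 112; efficiency = 112/112 = 1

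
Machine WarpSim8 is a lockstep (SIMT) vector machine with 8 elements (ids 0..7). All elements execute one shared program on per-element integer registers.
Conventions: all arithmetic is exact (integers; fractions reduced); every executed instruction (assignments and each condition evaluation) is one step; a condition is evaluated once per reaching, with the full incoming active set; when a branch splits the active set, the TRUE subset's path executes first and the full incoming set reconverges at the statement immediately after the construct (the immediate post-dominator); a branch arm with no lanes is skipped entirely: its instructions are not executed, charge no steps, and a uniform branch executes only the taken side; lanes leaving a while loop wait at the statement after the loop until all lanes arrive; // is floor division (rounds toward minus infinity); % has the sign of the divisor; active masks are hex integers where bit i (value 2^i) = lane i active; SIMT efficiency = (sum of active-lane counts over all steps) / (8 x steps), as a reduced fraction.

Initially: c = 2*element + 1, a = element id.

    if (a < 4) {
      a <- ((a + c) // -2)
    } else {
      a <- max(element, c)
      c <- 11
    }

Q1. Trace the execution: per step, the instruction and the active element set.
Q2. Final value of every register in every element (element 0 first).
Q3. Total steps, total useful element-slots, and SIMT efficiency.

step 0: eval (a < 4)                 0xff
step 1: a <- ((a + c) // -2)         0x0f
step 2: a <- max(element, c)         0xf0
step 3: c <- 11                      0xf0

Answer: 4 steps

c: 1,3,5,7,11,11,11,11
a: -1,-2,-4,-5,9,11,13,15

steps = 4; useful = 20; efficiency = 20/32 = 5/8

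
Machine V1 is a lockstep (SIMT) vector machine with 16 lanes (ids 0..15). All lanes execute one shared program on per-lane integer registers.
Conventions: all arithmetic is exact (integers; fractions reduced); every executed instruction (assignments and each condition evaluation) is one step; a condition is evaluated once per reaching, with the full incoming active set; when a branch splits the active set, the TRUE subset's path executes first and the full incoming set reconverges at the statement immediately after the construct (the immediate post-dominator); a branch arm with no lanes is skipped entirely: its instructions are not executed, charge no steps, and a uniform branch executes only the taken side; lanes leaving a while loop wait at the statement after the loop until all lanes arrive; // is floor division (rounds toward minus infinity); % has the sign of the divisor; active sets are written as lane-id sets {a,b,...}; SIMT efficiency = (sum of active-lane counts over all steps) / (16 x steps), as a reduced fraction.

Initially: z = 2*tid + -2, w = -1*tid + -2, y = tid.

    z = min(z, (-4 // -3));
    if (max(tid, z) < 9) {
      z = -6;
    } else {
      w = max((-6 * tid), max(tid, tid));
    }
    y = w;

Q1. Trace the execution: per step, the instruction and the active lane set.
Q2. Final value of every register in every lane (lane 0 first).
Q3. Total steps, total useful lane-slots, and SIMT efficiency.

step 0: z <- min(z, (-4 // -3))      {0,1,2,3,4,5,6,7,8,9,10,11,12,13,14,15}
step 1: eval (max(tid, z) < 9)       {0,1,2,3,4,5,6,7,8,9,10,11,12,13,14,15}
step 2: z <- -6                      {0,1,2,3,4,5,6,7,8}
step 3: w <- max((-6 * tid), max(tid, tid)) {9,10,11,12,13,14,15}
step 4: y <- w                       {0,1,2,3,4,5,6,7,8,9,10,11,12,13,14,15}

Answer: 5 steps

z: -6,-6,-6,-6,-6,-6,-6,-6,-6,1,1,1,1,1,1,1
w: -2,-3,-4,-5,-6,-7,-8,-9,-10,9,10,11,12,13,14,15
y: -2,-3,-4,-5,-6,-7,-8,-9,-10,9,10,11,12,13,14,15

steps = 5; useful = 64; efficiency = 64/80 = 4/5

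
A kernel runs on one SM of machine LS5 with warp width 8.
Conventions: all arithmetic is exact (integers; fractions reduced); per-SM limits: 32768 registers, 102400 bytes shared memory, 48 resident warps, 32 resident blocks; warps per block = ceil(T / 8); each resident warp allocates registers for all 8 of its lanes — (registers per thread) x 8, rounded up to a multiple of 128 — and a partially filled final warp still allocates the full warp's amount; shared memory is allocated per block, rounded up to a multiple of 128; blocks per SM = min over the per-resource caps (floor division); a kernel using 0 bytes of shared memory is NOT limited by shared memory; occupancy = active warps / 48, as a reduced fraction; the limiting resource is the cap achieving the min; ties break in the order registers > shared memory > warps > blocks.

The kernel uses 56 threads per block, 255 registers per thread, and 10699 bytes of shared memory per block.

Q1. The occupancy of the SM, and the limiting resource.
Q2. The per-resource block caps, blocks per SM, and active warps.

Answer: occupancy 7/24, limited by registers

registers: 2 blocks
shared memory: 9 blocks
warps: 6 blocks
blocks: 32 blocks

Answer: 2 blocks, 14 active warps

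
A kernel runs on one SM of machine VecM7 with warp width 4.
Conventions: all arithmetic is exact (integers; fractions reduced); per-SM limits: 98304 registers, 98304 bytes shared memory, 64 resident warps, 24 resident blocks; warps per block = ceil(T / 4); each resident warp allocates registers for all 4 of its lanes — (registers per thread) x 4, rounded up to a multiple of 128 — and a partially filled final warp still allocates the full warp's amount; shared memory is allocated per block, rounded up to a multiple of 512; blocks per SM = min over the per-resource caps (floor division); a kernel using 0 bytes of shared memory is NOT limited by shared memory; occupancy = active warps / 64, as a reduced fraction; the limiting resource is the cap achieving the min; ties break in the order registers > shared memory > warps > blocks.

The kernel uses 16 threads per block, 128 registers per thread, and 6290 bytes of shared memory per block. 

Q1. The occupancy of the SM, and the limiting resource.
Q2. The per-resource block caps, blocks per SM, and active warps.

Answer: occupancy 7/8, limited by shared memory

registers: 48 blocks
shared memory: 14 blocks
warps: 16 blocks
blocks: 24 blocks

Answer: 14 blocks, 56 active warps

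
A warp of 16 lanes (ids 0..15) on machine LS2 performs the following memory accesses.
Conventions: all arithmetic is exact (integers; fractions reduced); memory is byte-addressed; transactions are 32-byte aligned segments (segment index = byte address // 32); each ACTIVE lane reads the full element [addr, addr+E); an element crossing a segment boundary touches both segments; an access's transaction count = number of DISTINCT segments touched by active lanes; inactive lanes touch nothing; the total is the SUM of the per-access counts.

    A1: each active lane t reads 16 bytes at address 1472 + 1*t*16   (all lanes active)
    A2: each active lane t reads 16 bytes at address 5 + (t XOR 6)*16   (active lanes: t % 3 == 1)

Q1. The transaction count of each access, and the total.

A1: 8 transactions
A2: 6 transactions

Answer: 8,6; total 14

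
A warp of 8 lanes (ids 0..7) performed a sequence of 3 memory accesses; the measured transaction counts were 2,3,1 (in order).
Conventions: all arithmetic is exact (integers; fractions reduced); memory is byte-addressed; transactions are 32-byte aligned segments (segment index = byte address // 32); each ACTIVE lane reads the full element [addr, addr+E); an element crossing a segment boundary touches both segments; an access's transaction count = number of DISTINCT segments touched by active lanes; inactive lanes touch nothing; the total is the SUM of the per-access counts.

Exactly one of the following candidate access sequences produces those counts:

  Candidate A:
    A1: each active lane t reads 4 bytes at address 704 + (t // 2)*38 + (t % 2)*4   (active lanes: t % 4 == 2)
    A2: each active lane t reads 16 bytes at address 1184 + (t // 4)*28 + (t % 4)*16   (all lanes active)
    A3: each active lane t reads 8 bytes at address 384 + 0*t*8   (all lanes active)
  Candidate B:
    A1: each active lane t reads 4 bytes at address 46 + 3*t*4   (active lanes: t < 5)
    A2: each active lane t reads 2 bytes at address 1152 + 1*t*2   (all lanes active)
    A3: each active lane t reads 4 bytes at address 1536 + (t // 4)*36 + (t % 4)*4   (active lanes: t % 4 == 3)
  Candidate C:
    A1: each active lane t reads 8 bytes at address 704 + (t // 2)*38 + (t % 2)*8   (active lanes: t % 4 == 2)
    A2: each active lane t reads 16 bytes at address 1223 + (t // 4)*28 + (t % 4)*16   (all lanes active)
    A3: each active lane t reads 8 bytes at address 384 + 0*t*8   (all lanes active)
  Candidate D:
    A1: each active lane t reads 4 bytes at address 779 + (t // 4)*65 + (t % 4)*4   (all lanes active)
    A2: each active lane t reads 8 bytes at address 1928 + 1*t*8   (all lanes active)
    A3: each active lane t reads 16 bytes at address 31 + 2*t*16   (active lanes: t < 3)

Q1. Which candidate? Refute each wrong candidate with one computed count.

B: A1 gives 3 transactions, not 2
C: A2 gives 4 transactions, not 3
D: A3 gives 4 transactions, not 1
A: all counts match (2,3,1)

Answer: A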